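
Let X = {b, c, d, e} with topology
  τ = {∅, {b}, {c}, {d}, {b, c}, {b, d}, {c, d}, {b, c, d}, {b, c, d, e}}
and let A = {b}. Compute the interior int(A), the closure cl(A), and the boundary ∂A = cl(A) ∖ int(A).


int(A) = {b}, cl(A) = {b, e}, ∂A = {e}.

Closed sets in (X, τ) are complements of opens:
  closed(X, τ) = {∅, {e}, {b, e}, {c, e}, {d, e}, {b, c, e}, {b, d, e}, {c, d, e}, {b, c, d, e}}.
int(A) = ⋃ {U ∈ τ : U ⊆ A}. Opens contained in A: ∅, {b}.
Taking the union of these: int(A) = {b}.
cl(A) = ⋂ {C closed : A ⊆ C}. Closed sets containing A: {b, e}, {b, c, e}, {b, d, e}, {b, c, d, e}.
Intersecting these: cl(A) = {b, e}.
∂A = cl(A) ∖ int(A) = {b, e} ∖ {b} = {e}.


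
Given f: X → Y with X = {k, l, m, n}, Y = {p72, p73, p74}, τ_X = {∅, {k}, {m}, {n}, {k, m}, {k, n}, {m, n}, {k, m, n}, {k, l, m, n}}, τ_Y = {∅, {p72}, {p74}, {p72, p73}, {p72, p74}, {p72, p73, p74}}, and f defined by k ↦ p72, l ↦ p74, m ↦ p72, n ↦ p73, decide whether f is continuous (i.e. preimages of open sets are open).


f is NOT continuous.

Compute f^{-1}(U) for each U ∈ τ_Y:
  U = ∅: f^{-1}(U) = ∅ ∈ τ_X ✓.
  U = {p72}: f^{-1}(U) = {k, m} ∈ τ_X ✓.
  U = {p74}: f^{-1}(U) = {l} ∉ τ_X ✗.
  U = {p72, p73}: f^{-1}(U) = {k, m, n} ∈ τ_X ✓.
  U = {p72, p74}: f^{-1}(U) = {k, l, m} ∉ τ_X ✗.
  U = {p72, p73, p74}: f^{-1}(U) = {k, l, m, n} ∈ τ_X ✓.
Found U = {p74} with f^{-1}(U) = {l} not in τ_X. Therefore f is NOT continuous.


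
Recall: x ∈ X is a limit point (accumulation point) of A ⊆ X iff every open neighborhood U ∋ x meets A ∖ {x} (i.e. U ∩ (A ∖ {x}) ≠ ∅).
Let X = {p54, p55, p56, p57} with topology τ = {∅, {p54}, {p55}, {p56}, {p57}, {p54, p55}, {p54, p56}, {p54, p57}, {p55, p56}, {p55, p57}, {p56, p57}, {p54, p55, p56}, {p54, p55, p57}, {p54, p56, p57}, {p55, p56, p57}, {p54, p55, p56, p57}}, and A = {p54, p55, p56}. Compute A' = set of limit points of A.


A' = ∅

For each x ∈ X, list the open sets U ∈ τ with x ∈ U, then check whether U ∩ (A ∖ {x}) ≠ ∅ for every such U.
  x = p54: open {p54} ∋ x has {p54} ∩ (A ∖ {p54}) = ∅, so x is NOT a limit point.
  x = p55: open {p55} ∋ x has {p55} ∩ (A ∖ {p55}) = ∅, so x is NOT a limit point.
  x = p56: open {p56} ∋ x has {p56} ∩ (A ∖ {p56}) = ∅, so x is NOT a limit point.
  x = p57: open {p57} ∋ x has {p57} ∩ (A ∖ {p57}) = ∅, so x is NOT a limit point.
Collecting: A' = ∅.


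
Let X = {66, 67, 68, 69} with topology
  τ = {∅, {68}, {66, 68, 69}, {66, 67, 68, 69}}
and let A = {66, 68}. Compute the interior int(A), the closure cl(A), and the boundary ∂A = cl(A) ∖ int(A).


int(A) = {68}, cl(A) = {66, 67, 68, 69}, ∂A = {66, 67, 69}.

Closed sets in (X, τ) are complements of opens:
  closed(X, τ) = {∅, {67}, {66, 67, 69}, {66, 67, 68, 69}}.
int(A) = ⋃ {U ∈ τ : U ⊆ A}. Opens contained in A: ∅, {68}.
Taking the union of these: int(A) = {68}.
cl(A) = ⋂ {C closed : A ⊆ C}. Closed sets containing A: {66, 67, 68, 69}.
Intersecting these: cl(A) = {66, 67, 68, 69}.
∂A = cl(A) ∖ int(A) = {66, 67, 68, 69} ∖ {68} = {66, 67, 69}.


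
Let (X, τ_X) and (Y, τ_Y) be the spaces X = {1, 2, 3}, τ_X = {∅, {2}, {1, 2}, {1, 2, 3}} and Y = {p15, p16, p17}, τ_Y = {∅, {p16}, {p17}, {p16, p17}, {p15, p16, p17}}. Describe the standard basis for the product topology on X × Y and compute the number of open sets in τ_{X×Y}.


Basis B = {∅ × ∅, {2} × {p16}, {2} × {p17}, {1, 2} × {p16}, {1, 2} × {p17}, {2} × {p16, p17}, {1, 2, 3} × {p16}, {1, 2, 3} × {p17}, {2} × {p15, p16, p17}, {1, 2} × {p16, p17}, {1, 2} × {p15, p16, p17}, {1, 2, 3} × {p16, p17}, {1, 2, 3} × {p15, p16, p17}}; |τ_{X×Y}| = 30.

Enumerate products U × V with U ∈ τ_X, V ∈ τ_Y (deduplicated):
  ∅ × ∅ = {} (∅)
  {2} × {p16} = {(2,p16)}
  {2} × {p17} = {(2,p17)}
  {1, 2} × {p16} = {(1,p16), (2,p16)}
  {1, 2} × {p17} = {(1,p17), (2,p17)}
  {2} × {p16, p17} = {(2,p16), (2,p17)}
  {1, 2, 3} × {p16} = {(1,p16), (2,p16), (3,p16)}
  {1, 2, 3} × {p17} = {(1,p17), (2,p17), (3,p17)}
  {2} × {p15, p16, p17} = {(2,p15), (2,p16), (2,p17)}
  {1, 2} × {p16, p17} = {(1,p16), (1,p17), (2,p16), (2,p17)}
  {1, 2} × {p15, p16, p17} = {(1,p15), (1,p16), (1,p17), (2,p15), (2,p16), (2,p17)}
  {1, 2, 3} × {p16, p17} = {(1,p16), (1,p17), (2,p16), (2,p17), (3,p16), (3,p17)}
  {1, 2, 3} × {p15, p16, p17} = {(1,p15), (1,p16), (1,p17), (2,p15), (2,p16), (2,p17), (3,p15), (3,p16), (3,p17)}
These 13 distinct sets form the basis B.
Close under arbitrary unions to get τ_{X×Y}; counting gives |τ_{X×Y}| = 30.


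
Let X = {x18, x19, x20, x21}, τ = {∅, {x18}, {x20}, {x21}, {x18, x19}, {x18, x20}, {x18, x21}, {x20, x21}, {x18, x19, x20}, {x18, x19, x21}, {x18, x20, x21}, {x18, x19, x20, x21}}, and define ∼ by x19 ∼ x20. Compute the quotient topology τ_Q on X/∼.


X/∼ = {[x18], [x19=x20], [x21]}; |τ_Q| = 6.

Equivalence classes: [x18], [x19=x20], [x21].
Quotient map π: X → X/∼ sends x18 ↦ [x18], x19 ↦ [x19=x20], x20 ↦ [x19=x20], x21 ↦ [x21].
For each subset V ⊆ X/∼, compute π^{-1}(V) ⊆ X and check whether π^{-1}(V) ∈ τ. V is open in τ_Q iff π^{-1}(V) ∈ τ.
  V = {}: π^{-1}(V) = ∅ ∈ τ ✓.
  V = {[x18]}: π^{-1}(V) = {x18} ∈ τ ✓.
  V = {[x19=x20]}: π^{-1}(V) = {x19, x20} ∉ τ ✗.
  V = {[x18], [x19=x20]}: π^{-1}(V) = {x18, x19, x20} ∈ τ ✓.
  V = {[x21]}: π^{-1}(V) = {x21} ∈ τ ✓.
  V = {[x18], [x21]}: π^{-1}(V) = {x18, x21} ∈ τ ✓.
  V = {[x19=x20], [x21]}: π^{-1}(V) = {x19, x20, x21} ∉ τ ✗.
  V = {[x18], [x19=x20], [x21]}: π^{-1}(V) = {x18, x19, x20, x21} ∈ τ ✓.
Open sets in the quotient: τ_Q = {{}, {[x18]}, {[x18], [x19=x20]}, {[x21]}, {[x18], [x21]}, {[x18], [x19=x20], [x21]}} (6 elements).


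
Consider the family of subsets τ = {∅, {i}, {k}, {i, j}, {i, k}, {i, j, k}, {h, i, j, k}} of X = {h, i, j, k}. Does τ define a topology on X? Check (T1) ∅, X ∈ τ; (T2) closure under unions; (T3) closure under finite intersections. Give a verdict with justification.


τ IS a topology on X.

Axiom (T1): ∅ ∈ τ? Yes; X ∈ τ? Yes.
Axiom (T2/T3): check pairwise unions and intersections of members of τ.
All pairwise intersections and unions checked — each lies in τ. Therefore τ satisfies (T1), (T2), (T3): it IS a topology on X.


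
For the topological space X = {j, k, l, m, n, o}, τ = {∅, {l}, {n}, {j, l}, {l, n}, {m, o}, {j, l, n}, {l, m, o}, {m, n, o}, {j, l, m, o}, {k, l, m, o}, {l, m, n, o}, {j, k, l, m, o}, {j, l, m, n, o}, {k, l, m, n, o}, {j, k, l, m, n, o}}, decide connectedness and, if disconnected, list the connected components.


(X, τ) is disconnected; components = [{n}, {j, k, l, m, o}].

Find clopen sets (U ∈ τ with X ∖ U ∈ τ):
  U = ∅, X ∖ U = {j, k, l, m, n, o} — both open, so U is clopen.
  U = {n}, X ∖ U = {j, k, l, m, o} — both open, so U is clopen.
  U = {j, k, l, m, o}, X ∖ U = {n} — both open, so U is clopen.
  U = {j, k, l, m, n, o}, X ∖ U = ∅ — both open, so U is clopen.
Nontrivial clopen(s) exist: e.g. {n}. So (X, τ) is disconnected.
Compute connected components by grouping points that agree on all clopens:
  component: {n}
  component: {j, k, l, m, o}


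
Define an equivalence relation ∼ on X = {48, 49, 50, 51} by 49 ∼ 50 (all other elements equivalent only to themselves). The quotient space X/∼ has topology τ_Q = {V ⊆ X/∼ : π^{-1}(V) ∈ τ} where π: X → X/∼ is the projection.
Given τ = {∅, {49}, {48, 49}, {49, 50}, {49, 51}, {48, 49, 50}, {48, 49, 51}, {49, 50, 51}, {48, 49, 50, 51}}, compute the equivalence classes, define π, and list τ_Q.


X/∼ = {[48], [49=50], [51]}; |τ_Q| = 5.

Equivalence classes: [48], [49=50], [51].
Quotient map π: X → X/∼ sends 48 ↦ [48], 49 ↦ [49=50], 50 ↦ [49=50], 51 ↦ [51].
For each subset V ⊆ X/∼, compute π^{-1}(V) ⊆ X and check whether π^{-1}(V) ∈ τ. V is open in τ_Q iff π^{-1}(V) ∈ τ.
  V = {}: π^{-1}(V) = ∅ ∈ τ ✓.
  V = {[48]}: π^{-1}(V) = {48} ∉ τ ✗.
  V = {[49=50]}: π^{-1}(V) = {49, 50} ∈ τ ✓.
  V = {[48], [49=50]}: π^{-1}(V) = {48, 49, 50} ∈ τ ✓.
  V = {[51]}: π^{-1}(V) = {51} ∉ τ ✗.
  V = {[48], [51]}: π^{-1}(V) = {48, 51} ∉ τ ✗.
  V = {[49=50], [51]}: π^{-1}(V) = {49, 50, 51} ∈ τ ✓.
  V = {[48], [49=50], [51]}: π^{-1}(V) = {48, 49, 50, 51} ∈ τ ✓.
Open sets in the quotient: τ_Q = {{}, {[49=50]}, {[48], [49=50]}, {[49=50], [51]}, {[48], [49=50], [51]}} (5 elements).


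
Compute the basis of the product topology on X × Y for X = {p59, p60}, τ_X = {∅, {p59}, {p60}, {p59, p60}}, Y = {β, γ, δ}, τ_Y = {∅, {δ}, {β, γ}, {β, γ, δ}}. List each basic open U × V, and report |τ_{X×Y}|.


Basis B = {∅ × ∅, {p59} × {δ}, {p60} × {δ}, {p59} × {β, γ}, {p59, p60} × {δ}, {p60} × {β, γ}, {p59} × {β, γ, δ}, {p60} × {β, γ, δ}, {p59, p60} × {β, γ}, {p59, p60} × {β, γ, δ}}; |τ_{X×Y}| = 16.

Enumerate products U × V with U ∈ τ_X, V ∈ τ_Y (deduplicated):
  ∅ × ∅ = {} (∅)
  {p59} × {δ} = {(p59,δ)}
  {p60} × {δ} = {(p60,δ)}
  {p59} × {β, γ} = {(p59,β), (p59,γ)}
  {p59, p60} × {δ} = {(p59,δ), (p60,δ)}
  {p60} × {β, γ} = {(p60,β), (p60,γ)}
  {p59} × {β, γ, δ} = {(p59,β), (p59,γ), (p59,δ)}
  {p60} × {β, γ, δ} = {(p60,β), (p60,γ), (p60,δ)}
  {p59, p60} × {β, γ} = {(p59,β), (p59,γ), (p60,β), (p60,γ)}
  {p59, p60} × {β, γ, δ} = {(p59,β), (p59,γ), (p59,δ), (p60,β), (p60,γ), (p60,δ)}
These 10 distinct sets form the basis B.
Close under arbitrary unions to get τ_{X×Y}; counting gives |τ_{X×Y}| = 16.


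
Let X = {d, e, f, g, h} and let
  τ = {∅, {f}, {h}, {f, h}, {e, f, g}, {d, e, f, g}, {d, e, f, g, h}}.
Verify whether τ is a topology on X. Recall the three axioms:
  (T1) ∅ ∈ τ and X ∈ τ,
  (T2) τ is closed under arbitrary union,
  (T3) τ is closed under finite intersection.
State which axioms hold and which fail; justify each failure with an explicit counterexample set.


τ is NOT a topology on X.

Axiom (T1): ∅ ∈ τ? Yes; X ∈ τ? Yes.
Axiom (T2/T3): check pairwise unions and intersections of members of τ.
Counterexample for (T2): {h} ∪ {e, f, g} = {e, f, g, h} ∉ τ. Therefore τ is NOT a topology.


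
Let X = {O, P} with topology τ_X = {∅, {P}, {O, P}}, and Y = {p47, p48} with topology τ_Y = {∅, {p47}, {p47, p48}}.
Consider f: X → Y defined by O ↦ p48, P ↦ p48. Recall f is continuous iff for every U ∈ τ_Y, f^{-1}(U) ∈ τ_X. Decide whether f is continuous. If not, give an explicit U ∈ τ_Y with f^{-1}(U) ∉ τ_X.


f IS continuous.

Compute f^{-1}(U) for each U ∈ τ_Y:
  U = ∅: f^{-1}(U) = ∅ ∈ τ_X ✓.
  U = {p47}: f^{-1}(U) = ∅ ∈ τ_X ✓.
  U = {p47, p48}: f^{-1}(U) = {O, P} ∈ τ_X ✓.
Every preimage lies in τ_X, so f IS continuous.


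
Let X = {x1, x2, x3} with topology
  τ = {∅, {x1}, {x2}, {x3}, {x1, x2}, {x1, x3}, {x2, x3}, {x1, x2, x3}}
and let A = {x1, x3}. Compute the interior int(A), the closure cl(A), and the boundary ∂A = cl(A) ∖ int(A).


int(A) = {x1, x3}, cl(A) = {x1, x3}, ∂A = ∅.

Closed sets in (X, τ) are complements of opens:
  closed(X, τ) = {∅, {x1}, {x2}, {x3}, {x1, x2}, {x1, x3}, {x2, x3}, {x1, x2, x3}}.
int(A) = ⋃ {U ∈ τ : U ⊆ A}. Opens contained in A: ∅, {x1}, {x3}, {x1, x3}.
Taking the union of these: int(A) = {x1, x3}.
cl(A) = ⋂ {C closed : A ⊆ C}. Closed sets containing A: {x1, x3}, {x1, x2, x3}.
Intersecting these: cl(A) = {x1, x3}.
∂A = cl(A) ∖ int(A) = {x1, x3} ∖ {x1, x3} = ∅.


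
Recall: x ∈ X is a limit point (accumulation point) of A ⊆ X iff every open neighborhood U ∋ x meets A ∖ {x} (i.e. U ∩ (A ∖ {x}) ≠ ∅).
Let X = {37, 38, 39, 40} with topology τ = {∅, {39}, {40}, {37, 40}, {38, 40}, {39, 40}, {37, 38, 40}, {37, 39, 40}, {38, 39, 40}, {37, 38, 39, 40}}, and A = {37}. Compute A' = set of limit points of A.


A' = ∅

For each x ∈ X, list the open sets U ∈ τ with x ∈ U, then check whether U ∩ (A ∖ {x}) ≠ ∅ for every such U.
  x = 37: open {37, 40} ∋ x has {37, 40} ∩ (A ∖ {37}) = ∅, so x is NOT a limit point.
  x = 38: open {38, 40} ∋ x has {38, 40} ∩ (A ∖ {38}) = ∅, so x is NOT a limit point.
  x = 39: open {39} ∋ x has {39} ∩ (A ∖ {39}) = ∅, so x is NOT a limit point.
  x = 40: open {40} ∋ x has {40} ∩ (A ∖ {40}) = ∅, so x is NOT a limit point.
Collecting: A' = ∅.


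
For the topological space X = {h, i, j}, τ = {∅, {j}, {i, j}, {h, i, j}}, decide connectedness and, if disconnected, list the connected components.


(X, τ) is connected.

Find clopen sets (U ∈ τ with X ∖ U ∈ τ):
  U = ∅, X ∖ U = {h, i, j} — both open, so U is clopen.
  U = {h, i, j}, X ∖ U = ∅ — both open, so U is clopen.
Only trivial clopens (∅ and X) exist, so (X, τ) is connected.
Compute connected components by grouping points that agree on all clopens:
  component: {h, i, j}


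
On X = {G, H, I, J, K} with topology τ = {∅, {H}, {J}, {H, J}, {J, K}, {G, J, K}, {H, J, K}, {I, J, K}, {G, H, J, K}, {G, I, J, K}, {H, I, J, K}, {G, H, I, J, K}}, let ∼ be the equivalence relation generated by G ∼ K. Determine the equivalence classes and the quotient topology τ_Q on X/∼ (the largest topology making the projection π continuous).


X/∼ = {[G=K], [H], [I], [J]}; |τ_Q| = 8.

Equivalence classes: [G=K], [H], [I], [J].
Quotient map π: X → X/∼ sends G ↦ [G=K], H ↦ [H], I ↦ [I], J ↦ [J], K ↦ [G=K].
For each subset V ⊆ X/∼, compute π^{-1}(V) ⊆ X and check whether π^{-1}(V) ∈ τ. V is open in τ_Q iff π^{-1}(V) ∈ τ.
  V = {}: π^{-1}(V) = ∅ ∈ τ ✓.
  V = {[G=K]}: π^{-1}(V) = {G, K} ∉ τ ✗.
  V = {[H]}: π^{-1}(V) = {H} ∈ τ ✓.
  V = {[G=K], [H]}: π^{-1}(V) = {G, H, K} ∉ τ ✗.
  V = {[I]}: π^{-1}(V) = {I} ∉ τ ✗.
  V = {[G=K], [I]}: π^{-1}(V) = {G, I, K} ∉ τ ✗.
  V = {[H], [I]}: π^{-1}(V) = {H, I} ∉ τ ✗.
  V = {[G=K], [H], [I]}: π^{-1}(V) = {G, H, I, K} ∉ τ ✗.
  V = {[J]}: π^{-1}(V) = {J} ∈ τ ✓.
  V = {[G=K], [J]}: π^{-1}(V) = {G, J, K} ∈ τ ✓.
  V = {[H], [J]}: π^{-1}(V) = {H, J} ∈ τ ✓.
  V = {[G=K], [H], [J]}: π^{-1}(V) = {G, H, J, K} ∈ τ ✓.
  V = {[I], [J]}: π^{-1}(V) = {I, J} ∉ τ ✗.
  V = {[G=K], [I], [J]}: π^{-1}(V) = {G, I, J, K} ∈ τ ✓.
  V = {[H], [I], [J]}: π^{-1}(V) = {H, I, J} ∉ τ ✗.
  V = {[G=K], [H], [I], [J]}: π^{-1}(V) = {G, H, I, J, K} ∈ τ ✓.
Open sets in the quotient: τ_Q = {{}, {[H]}, {[J]}, {[G=K], [J]}, {[H], [J]}, {[G=K], [H], [J]}, {[G=K], [I], [J]}, {[G=K], [H], [I], [J]}} (8 elements).


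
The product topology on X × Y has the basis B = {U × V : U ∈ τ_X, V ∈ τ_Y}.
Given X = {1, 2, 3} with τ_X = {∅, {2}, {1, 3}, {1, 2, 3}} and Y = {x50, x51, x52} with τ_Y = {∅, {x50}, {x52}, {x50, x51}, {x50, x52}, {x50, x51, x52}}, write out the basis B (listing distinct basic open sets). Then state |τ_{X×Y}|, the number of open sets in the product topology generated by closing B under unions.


Basis B = {∅ × ∅, {2} × {x50}, {2} × {x52}, {1, 3} × {x50}, {1, 3} × {x52}, {2} × {x50, x51}, {2} × {x50, x52}, {1, 2, 3} × {x50}, {1, 2, 3} × {x52}, {2} × {x50, x51, x52}, {1, 3} × {x50, x51}, {1, 3} × {x50, x52}, {1, 3} × {x50, x51, x52}, {1, 2, 3} × {x50, x51}, {1, 2, 3} × {x50, x52}, {1, 2, 3} × {x50, x51, x52}}; |τ_{X×Y}| = 36.

Enumerate products U × V with U ∈ τ_X, V ∈ τ_Y (deduplicated):
  ∅ × ∅ = {} (∅)
  {2} × {x50} = {(2,x50)}
  {2} × {x52} = {(2,x52)}
  {1, 3} × {x50} = {(1,x50), (3,x50)}
  {1, 3} × {x52} = {(1,x52), (3,x52)}
  {2} × {x50, x51} = {(2,x50), (2,x51)}
  {2} × {x50, x52} = {(2,x50), (2,x52)}
  {1, 2, 3} × {x50} = {(1,x50), (2,x50), (3,x50)}
  {1, 2, 3} × {x52} = {(1,x52), (2,x52), (3,x52)}
  {2} × {x50, x51, x52} = {(2,x50), (2,x51), (2,x52)}
  {1, 3} × {x50, x51} = {(1,x50), (1,x51), (3,x50), (3,x51)}
  {1, 3} × {x50, x52} = {(1,x50), (1,x52), (3,x50), (3,x52)}
  {1, 3} × {x50, x51, x52} = {(1,x50), (1,x51), (1,x52), (3,x50), (3,x51), (3,x52)}
  {1, 2, 3} × {x50, x51} = {(1,x50), (1,x51), (2,x50), (2,x51), (3,x50), (3,x51)}
  {1, 2, 3} × {x50, x52} = {(1,x50), (1,x52), (2,x50), (2,x52), (3,x50), (3,x52)}
  {1, 2, 3} × {x50, x51, x52} = {(1,x50), (1,x51), (1,x52), (2,x50), (2,x51), (2,x52), (3,x50), (3,x51), (3,x52)}
These 16 distinct sets form the basis B.
Close under arbitrary unions to get τ_{X×Y}; counting gives |τ_{X×Y}| = 36.


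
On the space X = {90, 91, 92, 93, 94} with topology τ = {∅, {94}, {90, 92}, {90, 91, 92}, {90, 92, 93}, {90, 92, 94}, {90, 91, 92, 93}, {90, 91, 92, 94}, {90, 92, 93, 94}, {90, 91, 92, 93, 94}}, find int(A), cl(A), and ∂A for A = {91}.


int(A) = ∅, cl(A) = {91}, ∂A = {91}.

Closed sets in (X, τ) are complements of opens:
  closed(X, τ) = {∅, {91}, {93}, {94}, {91, 93}, {91, 94}, {93, 94}, {91, 93, 94}, {90, 91, 92, 93}, {90, 91, 92, 93, 94}}.
int(A) = ⋃ {U ∈ τ : U ⊆ A}. Opens contained in A: ∅.
Taking the union of these: int(A) = ∅.
cl(A) = ⋂ {C closed : A ⊆ C}. Closed sets containing A: {91}, {91, 93}, {91, 94}, {91, 93, 94}, {90, 91, 92, 93}, {90, 91, 92, 93, 94}.
Intersecting these: cl(A) = {91}.
∂A = cl(A) ∖ int(A) = {91} ∖ ∅ = {91}.


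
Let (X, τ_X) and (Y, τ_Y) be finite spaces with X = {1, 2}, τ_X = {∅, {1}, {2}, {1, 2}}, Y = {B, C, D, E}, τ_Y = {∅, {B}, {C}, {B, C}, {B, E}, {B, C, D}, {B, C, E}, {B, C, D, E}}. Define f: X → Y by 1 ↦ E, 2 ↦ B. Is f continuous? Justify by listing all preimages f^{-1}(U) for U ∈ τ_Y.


f IS continuous.

Compute f^{-1}(U) for each U ∈ τ_Y:
  U = ∅: f^{-1}(U) = ∅ ∈ τ_X ✓.
  U = {B}: f^{-1}(U) = {2} ∈ τ_X ✓.
  U = {C}: f^{-1}(U) = ∅ ∈ τ_X ✓.
  U = {B, C}: f^{-1}(U) = {2} ∈ τ_X ✓.
  U = {B, E}: f^{-1}(U) = {1, 2} ∈ τ_X ✓.
  U = {B, C, D}: f^{-1}(U) = {2} ∈ τ_X ✓.
  U = {B, C, E}: f^{-1}(U) = {1, 2} ∈ τ_X ✓.
  U = {B, C, D, E}: f^{-1}(U) = {1, 2} ∈ τ_X ✓.
Every preimage lies in τ_X, so f IS continuous.


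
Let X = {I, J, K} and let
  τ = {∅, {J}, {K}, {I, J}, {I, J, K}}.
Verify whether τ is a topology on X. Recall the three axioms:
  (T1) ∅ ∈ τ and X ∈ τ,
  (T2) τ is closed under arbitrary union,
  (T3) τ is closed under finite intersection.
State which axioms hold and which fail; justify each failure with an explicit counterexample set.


τ is NOT a topology on X.

Axiom (T1): ∅ ∈ τ? Yes; X ∈ τ? Yes.
Axiom (T2/T3): check pairwise unions and intersections of members of τ.
Counterexample for (T2): {J} ∪ {K} = {J, K} ∉ τ. Therefore τ is NOT a topology.


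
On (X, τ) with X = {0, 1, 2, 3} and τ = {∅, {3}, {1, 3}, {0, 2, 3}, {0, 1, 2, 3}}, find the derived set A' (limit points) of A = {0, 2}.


A' = {0, 2}

For each x ∈ X, list the open sets U ∈ τ with x ∈ U, then check whether U ∩ (A ∖ {x}) ≠ ∅ for every such U.
  x = 0: opens ∋ x are {0, 2, 3}, {0, 1, 2, 3}; each meets A ∖ {0}, so x IS a limit point.
  x = 1: open {1, 3} ∋ x has {1, 3} ∩ (A ∖ {1}) = ∅, so x is NOT a limit point.
  x = 2: opens ∋ x are {0, 2, 3}, {0, 1, 2, 3}; each meets A ∖ {2}, so x IS a limit point.
  x = 3: open {3} ∋ x has {3} ∩ (A ∖ {3}) = ∅, so x is NOT a limit point.
Collecting: A' = {0, 2}.


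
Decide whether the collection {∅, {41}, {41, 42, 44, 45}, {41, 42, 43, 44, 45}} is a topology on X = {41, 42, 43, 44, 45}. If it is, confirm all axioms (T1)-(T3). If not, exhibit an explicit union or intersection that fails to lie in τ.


τ IS a topology on X.

Axiom (T1): ∅ ∈ τ? Yes; X ∈ τ? Yes.
Axiom (T2/T3): check pairwise unions and intersections of members of τ.
All pairwise intersections and unions checked — each lies in τ. Therefore τ satisfies (T1), (T2), (T3): it IS a topology on X.


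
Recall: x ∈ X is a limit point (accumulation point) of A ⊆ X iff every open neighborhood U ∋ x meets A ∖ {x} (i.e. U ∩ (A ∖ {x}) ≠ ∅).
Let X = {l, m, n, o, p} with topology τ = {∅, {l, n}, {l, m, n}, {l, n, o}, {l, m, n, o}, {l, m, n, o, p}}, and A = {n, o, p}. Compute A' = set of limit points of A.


A' = {l, m, o, p}

For each x ∈ X, list the open sets U ∈ τ with x ∈ U, then check whether U ∩ (A ∖ {x}) ≠ ∅ for every such U.
  x = l: opens ∋ x are {l, n}, {l, m, n}, {l, n, o}, {l, m, n, o}, {l, m, n, o, p}; each meets A ∖ {l}, so x IS a limit point.
  x = m: opens ∋ x are {l, m, n}, {l, m, n, o}, {l, m, n, o, p}; each meets A ∖ {m}, so x IS a limit point.
  x = n: open {l, n} ∋ x has {l, n} ∩ (A ∖ {n}) = ∅, so x is NOT a limit point.
  x = o: opens ∋ x are {l, n, o}, {l, m, n, o}, {l, m, n, o, p}; each meets A ∖ {o}, so x IS a limit point.
  x = p: opens ∋ x are {l, m, n, o, p}; each meets A ∖ {p}, so x IS a limit point.
Collecting: A' = {l, m, o, p}.


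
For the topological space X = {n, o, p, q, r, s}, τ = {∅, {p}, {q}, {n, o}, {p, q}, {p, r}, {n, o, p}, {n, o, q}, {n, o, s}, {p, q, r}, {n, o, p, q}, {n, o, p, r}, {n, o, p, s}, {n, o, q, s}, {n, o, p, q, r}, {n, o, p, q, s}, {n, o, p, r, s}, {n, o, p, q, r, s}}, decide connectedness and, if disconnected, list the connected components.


(X, τ) is disconnected; components = [{q}, {p, r}, {n, o, s}].

Find clopen sets (U ∈ τ with X ∖ U ∈ τ):
  U = ∅, X ∖ U = {n, o, p, q, r, s} — both open, so U is clopen.
  U = {q}, X ∖ U = {n, o, p, r, s} — both open, so U is clopen.
  U = {p, r}, X ∖ U = {n, o, q, s} — both open, so U is clopen.
  U = {n, o, s}, X ∖ U = {p, q, r} — both open, so U is clopen.
  U = {p, q, r}, X ∖ U = {n, o, s} — both open, so U is clopen.
  U = {n, o, q, s}, X ∖ U = {p, r} — both open, so U is clopen.
  U = {n, o, p, r, s}, X ∖ U = {q} — both open, so U is clopen.
  U = {n, o, p, q, r, s}, X ∖ U = ∅ — both open, so U is clopen.
Nontrivial clopen(s) exist: e.g. {q}. So (X, τ) is disconnected.
Compute connected components by grouping points that agree on all clopens:
  component: {q}
  component: {p, r}
  component: {n, o, s}


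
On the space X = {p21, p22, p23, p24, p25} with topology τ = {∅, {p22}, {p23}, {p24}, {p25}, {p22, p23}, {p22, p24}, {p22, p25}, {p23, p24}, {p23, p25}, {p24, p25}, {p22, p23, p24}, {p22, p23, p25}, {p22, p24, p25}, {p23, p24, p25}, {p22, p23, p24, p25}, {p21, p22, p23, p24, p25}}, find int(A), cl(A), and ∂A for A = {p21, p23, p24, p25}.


int(A) = {p23, p24, p25}, cl(A) = {p21, p23, p24, p25}, ∂A = {p21}.

Closed sets in (X, τ) are complements of opens:
  closed(X, τ) = {∅, {p21}, {p21, p22}, {p21, p23}, {p21, p24}, {p21, p25}, {p21, p22, p23}, {p21, p22, p24}, {p21, p22, p25}, {p21, p23, p24}, {p21, p23, p25}, {p21, p24, p25}, {p21, p22, p23, p24}, {p21, p22, p23, p25}, {p21, p22, p24, p25}, {p21, p23, p24, p25}, {p21, p22, p23, p24, p25}}.
int(A) = ⋃ {U ∈ τ : U ⊆ A}. Opens contained in A: ∅, {p23}, {p24}, {p25}, {p23, p24}, {p23, p25}, {p24, p25}, {p23, p24, p25}.
Taking the union of these: int(A) = {p23, p24, p25}.
cl(A) = ⋂ {C closed : A ⊆ C}. Closed sets containing A: {p21, p23, p24, p25}, {p21, p22, p23, p24, p25}.
Intersecting these: cl(A) = {p21, p23, p24, p25}.
∂A = cl(A) ∖ int(A) = {p21, p23, p24, p25} ∖ {p23, p24, p25} = {p21}.


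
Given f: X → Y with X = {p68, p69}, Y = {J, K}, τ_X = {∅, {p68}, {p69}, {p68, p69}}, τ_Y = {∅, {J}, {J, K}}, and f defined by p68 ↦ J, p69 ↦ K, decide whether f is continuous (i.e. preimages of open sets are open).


f IS continuous.

Compute f^{-1}(U) for each U ∈ τ_Y:
  U = ∅: f^{-1}(U) = ∅ ∈ τ_X ✓.
  U = {J}: f^{-1}(U) = {p68} ∈ τ_X ✓.
  U = {J, K}: f^{-1}(U) = {p68, p69} ∈ τ_X ✓.
Every preimage lies in τ_X, so f IS continuous.


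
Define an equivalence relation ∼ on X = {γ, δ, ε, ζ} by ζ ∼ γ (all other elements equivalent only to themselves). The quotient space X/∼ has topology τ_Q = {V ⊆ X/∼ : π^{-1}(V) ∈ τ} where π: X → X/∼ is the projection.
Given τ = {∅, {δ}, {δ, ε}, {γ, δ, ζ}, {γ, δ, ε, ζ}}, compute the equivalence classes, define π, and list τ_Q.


X/∼ = {[γ=ζ], [δ], [ε]}; |τ_Q| = 5.

Equivalence classes: [γ=ζ], [δ], [ε].
Quotient map π: X → X/∼ sends γ ↦ [γ=ζ], δ ↦ [δ], ε ↦ [ε], ζ ↦ [γ=ζ].
For each subset V ⊆ X/∼, compute π^{-1}(V) ⊆ X and check whether π^{-1}(V) ∈ τ. V is open in τ_Q iff π^{-1}(V) ∈ τ.
  V = {}: π^{-1}(V) = ∅ ∈ τ ✓.
  V = {[γ=ζ]}: π^{-1}(V) = {γ, ζ} ∉ τ ✗.
  V = {[δ]}: π^{-1}(V) = {δ} ∈ τ ✓.
  V = {[γ=ζ], [δ]}: π^{-1}(V) = {γ, δ, ζ} ∈ τ ✓.
  V = {[ε]}: π^{-1}(V) = {ε} ∉ τ ✗.
  V = {[γ=ζ], [ε]}: π^{-1}(V) = {γ, ε, ζ} ∉ τ ✗.
  V = {[δ], [ε]}: π^{-1}(V) = {δ, ε} ∈ τ ✓.
  V = {[γ=ζ], [δ], [ε]}: π^{-1}(V) = {γ, δ, ε, ζ} ∈ τ ✓.
Open sets in the quotient: τ_Q = {{}, {[δ]}, {[γ=ζ], [δ]}, {[δ], [ε]}, {[γ=ζ], [δ], [ε]}} (5 elements).


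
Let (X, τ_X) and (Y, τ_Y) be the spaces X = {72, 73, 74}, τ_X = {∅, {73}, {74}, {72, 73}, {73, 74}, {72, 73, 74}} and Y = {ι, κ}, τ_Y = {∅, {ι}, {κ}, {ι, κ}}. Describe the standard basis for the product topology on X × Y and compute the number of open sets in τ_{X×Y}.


Basis B = {∅ × ∅, {73} × {ι}, {73} × {κ}, {74} × {ι}, {74} × {κ}, {72, 73} × {ι}, {72, 73} × {κ}, {73} × {ι, κ}, {73, 74} × {ι}, {73, 74} × {κ}, {74} × {ι, κ}, {72, 73, 74} × {ι}, {72, 73, 74} × {κ}, {72, 73} × {ι, κ}, {73, 74} × {ι, κ}, {72, 73, 74} × {ι, κ}}; |τ_{X×Y}| = 36.

Enumerate products U × V with U ∈ τ_X, V ∈ τ_Y (deduplicated):
  ∅ × ∅ = {} (∅)
  {73} × {ι} = {(73,ι)}
  {73} × {κ} = {(73,κ)}
  {74} × {ι} = {(74,ι)}
  {74} × {κ} = {(74,κ)}
  {72, 73} × {ι} = {(72,ι), (73,ι)}
  {72, 73} × {κ} = {(72,κ), (73,κ)}
  {73} × {ι, κ} = {(73,ι), (73,κ)}
  {73, 74} × {ι} = {(73,ι), (74,ι)}
  {73, 74} × {κ} = {(73,κ), (74,κ)}
  {74} × {ι, κ} = {(74,ι), (74,κ)}
  {72, 73, 74} × {ι} = {(72,ι), (73,ι), (74,ι)}
  {72, 73, 74} × {κ} = {(72,κ), (73,κ), (74,κ)}
  {72, 73} × {ι, κ} = {(72,ι), (72,κ), (73,ι), (73,κ)}
  {73, 74} × {ι, κ} = {(73,ι), (73,κ), (74,ι), (74,κ)}
  {72, 73, 74} × {ι, κ} = {(72,ι), (72,κ), (73,ι), (73,κ), (74,ι), (74,κ)}
These 16 distinct sets form the basis B.
Close under arbitrary unions to get τ_{X×Y}; counting gives |τ_{X×Y}| = 36.


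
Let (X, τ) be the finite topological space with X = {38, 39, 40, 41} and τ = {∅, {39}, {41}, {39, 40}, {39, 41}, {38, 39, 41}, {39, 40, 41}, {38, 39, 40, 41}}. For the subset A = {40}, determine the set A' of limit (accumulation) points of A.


A' = ∅

For each x ∈ X, list the open sets U ∈ τ with x ∈ U, then check whether U ∩ (A ∖ {x}) ≠ ∅ for every such U.
  x = 38: open {38, 39, 41} ∋ x has {38, 39, 41} ∩ (A ∖ {38}) = ∅, so x is NOT a limit point.
  x = 39: open {39} ∋ x has {39} ∩ (A ∖ {39}) = ∅, so x is NOT a limit point.
  x = 40: open {39, 40} ∋ x has {39, 40} ∩ (A ∖ {40}) = ∅, so x is NOT a limit point.
  x = 41: open {41} ∋ x has {41} ∩ (A ∖ {41}) = ∅, so x is NOT a limit point.
Collecting: A' = ∅.


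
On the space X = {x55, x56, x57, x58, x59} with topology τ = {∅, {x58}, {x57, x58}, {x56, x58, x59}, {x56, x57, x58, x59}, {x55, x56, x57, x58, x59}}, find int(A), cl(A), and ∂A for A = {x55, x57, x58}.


int(A) = {x57, x58}, cl(A) = {x55, x56, x57, x58, x59}, ∂A = {x55, x56, x59}.

Closed sets in (X, τ) are complements of opens:
  closed(X, τ) = {∅, {x55}, {x55, x57}, {x55, x56, x59}, {x55, x56, x57, x59}, {x55, x56, x57, x58, x59}}.
int(A) = ⋃ {U ∈ τ : U ⊆ A}. Opens contained in A: ∅, {x58}, {x57, x58}.
Taking the union of these: int(A) = {x57, x58}.
cl(A) = ⋂ {C closed : A ⊆ C}. Closed sets containing A: {x55, x56, x57, x58, x59}.
Intersecting these: cl(A) = {x55, x56, x57, x58, x59}.
∂A = cl(A) ∖ int(A) = {x55, x56, x57, x58, x59} ∖ {x57, x58} = {x55, x56, x59}.


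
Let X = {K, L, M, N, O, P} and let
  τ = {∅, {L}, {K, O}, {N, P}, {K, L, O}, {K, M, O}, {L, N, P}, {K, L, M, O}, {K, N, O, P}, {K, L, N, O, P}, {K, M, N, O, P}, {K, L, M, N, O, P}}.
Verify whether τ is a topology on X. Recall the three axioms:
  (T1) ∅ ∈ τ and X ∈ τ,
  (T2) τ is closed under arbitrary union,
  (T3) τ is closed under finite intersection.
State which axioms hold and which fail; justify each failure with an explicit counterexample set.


τ IS a topology on X.

Axiom (T1): ∅ ∈ τ? Yes; X ∈ τ? Yes.
Axiom (T2/T3): check pairwise unions and intersections of members of τ.
All pairwise intersections and unions checked — each lies in τ. Therefore τ satisfies (T1), (T2), (T3): it IS a topology on X.


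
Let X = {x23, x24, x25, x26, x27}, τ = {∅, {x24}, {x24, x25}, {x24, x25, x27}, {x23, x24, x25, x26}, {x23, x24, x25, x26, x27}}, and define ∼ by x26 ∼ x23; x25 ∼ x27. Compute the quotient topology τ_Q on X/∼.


X/∼ = {[x23=x26], [x24], [x25=x27]}; |τ_Q| = 4.

Equivalence classes: [x23=x26], [x24], [x25=x27].
Quotient map π: X → X/∼ sends x23 ↦ [x23=x26], x24 ↦ [x24], x25 ↦ [x25=x27], x26 ↦ [x23=x26], x27 ↦ [x25=x27].
For each subset V ⊆ X/∼, compute π^{-1}(V) ⊆ X and check whether π^{-1}(V) ∈ τ. V is open in τ_Q iff π^{-1}(V) ∈ τ.
  V = {}: π^{-1}(V) = ∅ ∈ τ ✓.
  V = {[x23=x26]}: π^{-1}(V) = {x23, x26} ∉ τ ✗.
  V = {[x24]}: π^{-1}(V) = {x24} ∈ τ ✓.
  V = {[x23=x26], [x24]}: π^{-1}(V) = {x23, x24, x26} ∉ τ ✗.
  V = {[x25=x27]}: π^{-1}(V) = {x25, x27} ∉ τ ✗.
  V = {[x23=x26], [x25=x27]}: π^{-1}(V) = {x23, x25, x26, x27} ∉ τ ✗.
  V = {[x24], [x25=x27]}: π^{-1}(V) = {x24, x25, x27} ∈ τ ✓.
  V = {[x23=x26], [x24], [x25=x27]}: π^{-1}(V) = {x23, x24, x25, x26, x27} ∈ τ ✓.
Open sets in the quotient: τ_Q = {{}, {[x24]}, {[x24], [x25=x27]}, {[x23=x26], [x24], [x25=x27]}} (4 elements).


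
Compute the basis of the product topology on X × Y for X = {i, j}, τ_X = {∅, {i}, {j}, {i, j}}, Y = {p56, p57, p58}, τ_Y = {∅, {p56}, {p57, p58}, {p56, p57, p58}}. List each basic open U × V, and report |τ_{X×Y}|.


Basis B = {∅ × ∅, {i} × {p56}, {j} × {p56}, {i, j} × {p56}, {i} × {p57, p58}, {j} × {p57, p58}, {i} × {p56, p57, p58}, {j} × {p56, p57, p58}, {i, j} × {p57, p58}, {i, j} × {p56, p57, p58}}; |τ_{X×Y}| = 16.

Enumerate products U × V with U ∈ τ_X, V ∈ τ_Y (deduplicated):
  ∅ × ∅ = {} (∅)
  {i} × {p56} = {(i,p56)}
  {j} × {p56} = {(j,p56)}
  {i, j} × {p56} = {(i,p56), (j,p56)}
  {i} × {p57, p58} = {(i,p57), (i,p58)}
  {j} × {p57, p58} = {(j,p57), (j,p58)}
  {i} × {p56, p57, p58} = {(i,p56), (i,p57), (i,p58)}
  {j} × {p56, p57, p58} = {(j,p56), (j,p57), (j,p58)}
  {i, j} × {p57, p58} = {(i,p57), (i,p58), (j,p57), (j,p58)}
  {i, j} × {p56, p57, p58} = {(i,p56), (i,p57), (i,p58), (j,p56), (j,p57), (j,p58)}
These 10 distinct sets form the basis B.
Close under arbitrary unions to get τ_{X×Y}; counting gives |τ_{X×Y}| = 16.


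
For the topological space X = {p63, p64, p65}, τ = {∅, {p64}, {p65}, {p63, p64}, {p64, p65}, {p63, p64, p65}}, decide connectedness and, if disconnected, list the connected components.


(X, τ) is disconnected; components = [{p65}, {p63, p64}].

Find clopen sets (U ∈ τ with X ∖ U ∈ τ):
  U = ∅, X ∖ U = {p63, p64, p65} — both open, so U is clopen.
  U = {p65}, X ∖ U = {p63, p64} — both open, so U is clopen.
  U = {p63, p64}, X ∖ U = {p65} — both open, so U is clopen.
  U = {p63, p64, p65}, X ∖ U = ∅ — both open, so U is clopen.
Nontrivial clopen(s) exist: e.g. {p65}. So (X, τ) is disconnected.
Compute connected components by grouping points that agree on all clopens:
  component: {p65}
  component: {p63, p64}


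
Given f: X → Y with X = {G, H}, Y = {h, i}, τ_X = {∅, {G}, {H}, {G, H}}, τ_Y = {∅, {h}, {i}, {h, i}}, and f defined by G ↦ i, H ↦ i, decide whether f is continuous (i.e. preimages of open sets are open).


f IS continuous.

Compute f^{-1}(U) for each U ∈ τ_Y:
  U = ∅: f^{-1}(U) = ∅ ∈ τ_X ✓.
  U = {h}: f^{-1}(U) = ∅ ∈ τ_X ✓.
  U = {i}: f^{-1}(U) = {G, H} ∈ τ_X ✓.
  U = {h, i}: f^{-1}(U) = {G, H} ∈ τ_X ✓.
Every preimage lies in τ_X, so f IS continuous.


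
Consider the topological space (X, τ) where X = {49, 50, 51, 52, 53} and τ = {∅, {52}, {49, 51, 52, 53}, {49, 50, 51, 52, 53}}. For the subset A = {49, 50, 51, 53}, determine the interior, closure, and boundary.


int(A) = ∅, cl(A) = {49, 50, 51, 53}, ∂A = {49, 50, 51, 53}.

Closed sets in (X, τ) are complements of opens:
  closed(X, τ) = {∅, {50}, {49, 50, 51, 53}, {49, 50, 51, 52, 53}}.
int(A) = ⋃ {U ∈ τ : U ⊆ A}. Opens contained in A: ∅.
Taking the union of these: int(A) = ∅.
cl(A) = ⋂ {C closed : A ⊆ C}. Closed sets containing A: {49, 50, 51, 53}, {49, 50, 51, 52, 53}.
Intersecting these: cl(A) = {49, 50, 51, 53}.
∂A = cl(A) ∖ int(A) = {49, 50, 51, 53} ∖ ∅ = {49, 50, 51, 53}.


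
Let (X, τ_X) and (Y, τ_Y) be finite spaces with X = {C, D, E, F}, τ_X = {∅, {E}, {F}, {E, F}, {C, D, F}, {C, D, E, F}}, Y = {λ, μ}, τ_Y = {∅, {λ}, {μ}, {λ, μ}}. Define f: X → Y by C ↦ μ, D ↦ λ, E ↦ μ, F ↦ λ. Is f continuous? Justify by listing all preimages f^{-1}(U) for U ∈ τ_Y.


f is NOT continuous.

Compute f^{-1}(U) for each U ∈ τ_Y:
  U = ∅: f^{-1}(U) = ∅ ∈ τ_X ✓.
  U = {λ}: f^{-1}(U) = {D, F} ∉ τ_X ✗.
  U = {μ}: f^{-1}(U) = {C, E} ∉ τ_X ✗.
  U = {λ, μ}: f^{-1}(U) = {C, D, E, F} ∈ τ_X ✓.
Found U = {λ} with f^{-1}(U) = {D, F} not in τ_X. Therefore f is NOT continuous.


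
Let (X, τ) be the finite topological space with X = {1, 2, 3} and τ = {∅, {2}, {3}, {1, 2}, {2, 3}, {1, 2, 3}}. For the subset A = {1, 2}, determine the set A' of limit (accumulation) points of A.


A' = {1}

For each x ∈ X, list the open sets U ∈ τ with x ∈ U, then check whether U ∩ (A ∖ {x}) ≠ ∅ for every such U.
  x = 1: opens ∋ x are {1, 2}, {1, 2, 3}; each meets A ∖ {1}, so x IS a limit point.
  x = 2: open {2} ∋ x has {2} ∩ (A ∖ {2}) = ∅, so x is NOT a limit point.
  x = 3: open {3} ∋ x has {3} ∩ (A ∖ {3}) = ∅, so x is NOT a limit point.
Collecting: A' = {1}.


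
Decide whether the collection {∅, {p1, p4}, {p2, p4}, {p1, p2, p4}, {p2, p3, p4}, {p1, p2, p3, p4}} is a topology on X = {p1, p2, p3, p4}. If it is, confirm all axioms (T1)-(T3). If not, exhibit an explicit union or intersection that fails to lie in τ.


τ is NOT a topology on X.

Axiom (T1): ∅ ∈ τ? Yes; X ∈ τ? Yes.
Axiom (T2/T3): check pairwise unions and intersections of members of τ.
Counterexample for (T3): {p1, p4} ∩ {p2, p4} = {p4} ∉ τ. Therefore τ is NOT a topology.


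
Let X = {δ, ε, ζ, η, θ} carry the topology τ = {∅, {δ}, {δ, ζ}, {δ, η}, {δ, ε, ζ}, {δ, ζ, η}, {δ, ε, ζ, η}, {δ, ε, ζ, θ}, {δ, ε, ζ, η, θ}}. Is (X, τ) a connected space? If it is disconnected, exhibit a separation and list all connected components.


(X, τ) is connected.

Find clopen sets (U ∈ τ with X ∖ U ∈ τ):
  U = ∅, X ∖ U = {δ, ε, ζ, η, θ} — both open, so U is clopen.
  U = {δ, ε, ζ, η, θ}, X ∖ U = ∅ — both open, so U is clopen.
Only trivial clopens (∅ and X) exist, so (X, τ) is connected.
Compute connected components by grouping points that agree on all clopens:
  component: {δ, ε, ζ, η, θ}


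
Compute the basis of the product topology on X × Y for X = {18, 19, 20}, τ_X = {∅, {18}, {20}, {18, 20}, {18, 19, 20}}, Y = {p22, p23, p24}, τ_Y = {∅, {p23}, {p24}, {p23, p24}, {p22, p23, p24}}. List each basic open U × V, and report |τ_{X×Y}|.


Basis B = {∅ × ∅, {18} × {p23}, {18} × {p24}, {20} × {p23}, {20} × {p24}, {18} × {p23, p24}, {18, 20} × {p23}, {18, 20} × {p24}, {20} × {p23, p24}, {18} × {p22, p23, p24}, {18, 19, 20} × {p23}, {18, 19, 20} × {p24}, {20} × {p22, p23, p24}, {18, 20} × {p23, p24}, {18, 20} × {p22, p23, p24}, {18, 19, 20} × {p23, p24}, {18, 19, 20} × {p22, p23, p24}}; |τ_{X×Y}| = 48.

Enumerate products U × V with U ∈ τ_X, V ∈ τ_Y (deduplicated):
  ∅ × ∅ = {} (∅)
  {18} × {p23} = {(18,p23)}
  {18} × {p24} = {(18,p24)}
  {20} × {p23} = {(20,p23)}
  {20} × {p24} = {(20,p24)}
  {18} × {p23, p24} = {(18,p23), (18,p24)}
  {18, 20} × {p23} = {(18,p23), (20,p23)}
  {18, 20} × {p24} = {(18,p24), (20,p24)}
  {20} × {p23, p24} = {(20,p23), (20,p24)}
  {18} × {p22, p23, p24} = {(18,p22), (18,p23), (18,p24)}
  {18, 19, 20} × {p23} = {(18,p23), (19,p23), (20,p23)}
  {18, 19, 20} × {p24} = {(18,p24), (19,p24), (20,p24)}
  {20} × {p22, p23, p24} = {(20,p22), (20,p23), (20,p24)}
  {18, 20} × {p23, p24} = {(18,p23), (18,p24), (20,p23), (20,p24)}
  {18, 20} × {p22, p23, p24} = {(18,p22), (18,p23), (18,p24), (20,p22), (20,p23), (20,p24)}
  {18, 19, 20} × {p23, p24} = {(18,p23), (18,p24), (19,p23), (19,p24), (20,p23), (20,p24)}
  {18, 19, 20} × {p22, p23, p24} = {(18,p22), (18,p23), (18,p24), (19,p22), (19,p23), (19,p24), (20,p22), (20,p23), (20,p24)}
These 17 distinct sets form the basis B.
Close under arbitrary unions to get τ_{X×Y}; counting gives |τ_{X×Y}| = 48.


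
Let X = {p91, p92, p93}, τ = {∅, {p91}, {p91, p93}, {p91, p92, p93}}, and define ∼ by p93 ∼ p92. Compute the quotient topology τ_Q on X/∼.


X/∼ = {[p91], [p92=p93]}; |τ_Q| = 3.

Equivalence classes: [p91], [p92=p93].
Quotient map π: X → X/∼ sends p91 ↦ [p91], p92 ↦ [p92=p93], p93 ↦ [p92=p93].
For each subset V ⊆ X/∼, compute π^{-1}(V) ⊆ X and check whether π^{-1}(V) ∈ τ. V is open in τ_Q iff π^{-1}(V) ∈ τ.
  V = {}: π^{-1}(V) = ∅ ∈ τ ✓.
  V = {[p91]}: π^{-1}(V) = {p91} ∈ τ ✓.
  V = {[p92=p93]}: π^{-1}(V) = {p92, p93} ∉ τ ✗.
  V = {[p91], [p92=p93]}: π^{-1}(V) = {p91, p92, p93} ∈ τ ✓.
Open sets in the quotient: τ_Q = {{}, {[p91]}, {[p91], [p92=p93]}} (3 elements).


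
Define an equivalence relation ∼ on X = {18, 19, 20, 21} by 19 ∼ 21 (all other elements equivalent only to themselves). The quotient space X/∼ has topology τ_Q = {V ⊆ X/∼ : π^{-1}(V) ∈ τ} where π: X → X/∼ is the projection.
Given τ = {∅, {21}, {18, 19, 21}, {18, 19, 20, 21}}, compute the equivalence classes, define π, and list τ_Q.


X/∼ = {[18], [19=21], [20]}; |τ_Q| = 3.

Equivalence classes: [18], [19=21], [20].
Quotient map π: X → X/∼ sends 18 ↦ [18], 19 ↦ [19=21], 20 ↦ [20], 21 ↦ [19=21].
For each subset V ⊆ X/∼, compute π^{-1}(V) ⊆ X and check whether π^{-1}(V) ∈ τ. V is open in τ_Q iff π^{-1}(V) ∈ τ.
  V = {}: π^{-1}(V) = ∅ ∈ τ ✓.
  V = {[18]}: π^{-1}(V) = {18} ∉ τ ✗.
  V = {[19=21]}: π^{-1}(V) = {19, 21} ∉ τ ✗.
  V = {[18], [19=21]}: π^{-1}(V) = {18, 19, 21} ∈ τ ✓.
  V = {[20]}: π^{-1}(V) = {20} ∉ τ ✗.
  V = {[18], [20]}: π^{-1}(V) = {18, 20} ∉ τ ✗.
  V = {[19=21], [20]}: π^{-1}(V) = {19, 20, 21} ∉ τ ✗.
  V = {[18], [19=21], [20]}: π^{-1}(V) = {18, 19, 20, 21} ∈ τ ✓.
Open sets in the quotient: τ_Q = {{}, {[18], [19=21]}, {[18], [19=21], [20]}} (3 elements).


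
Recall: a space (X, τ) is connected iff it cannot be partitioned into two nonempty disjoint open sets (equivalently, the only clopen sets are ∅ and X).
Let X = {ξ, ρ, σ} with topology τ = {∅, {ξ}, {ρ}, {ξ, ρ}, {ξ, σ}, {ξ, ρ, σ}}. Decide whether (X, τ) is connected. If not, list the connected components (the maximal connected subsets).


(X, τ) is disconnected; components = [{ρ}, {ξ, σ}].

Find clopen sets (U ∈ τ with X ∖ U ∈ τ):
  U = ∅, X ∖ U = {ξ, ρ, σ} — both open, so U is clopen.
  U = {ρ}, X ∖ U = {ξ, σ} — both open, so U is clopen.
  U = {ξ, σ}, X ∖ U = {ρ} — both open, so U is clopen.
  U = {ξ, ρ, σ}, X ∖ U = ∅ — both open, so U is clopen.
Nontrivial clopen(s) exist: e.g. {ξ, σ}. So (X, τ) is disconnected.
Compute connected components by grouping points that agree on all clopens:
  component: {ρ}
  component: {ξ, σ}


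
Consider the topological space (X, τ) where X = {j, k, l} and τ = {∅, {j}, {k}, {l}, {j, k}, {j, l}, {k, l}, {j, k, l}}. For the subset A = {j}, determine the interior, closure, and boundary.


int(A) = {j}, cl(A) = {j}, ∂A = ∅.

Closed sets in (X, τ) are complements of opens:
  closed(X, τ) = {∅, {j}, {k}, {l}, {j, k}, {j, l}, {k, l}, {j, k, l}}.
int(A) = ⋃ {U ∈ τ : U ⊆ A}. Opens contained in A: ∅, {j}.
Taking the union of these: int(A) = {j}.
cl(A) = ⋂ {C closed : A ⊆ C}. Closed sets containing A: {j}, {j, k}, {j, l}, {j, k, l}.
Intersecting these: cl(A) = {j}.
∂A = cl(A) ∖ int(A) = {j} ∖ {j} = ∅.
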